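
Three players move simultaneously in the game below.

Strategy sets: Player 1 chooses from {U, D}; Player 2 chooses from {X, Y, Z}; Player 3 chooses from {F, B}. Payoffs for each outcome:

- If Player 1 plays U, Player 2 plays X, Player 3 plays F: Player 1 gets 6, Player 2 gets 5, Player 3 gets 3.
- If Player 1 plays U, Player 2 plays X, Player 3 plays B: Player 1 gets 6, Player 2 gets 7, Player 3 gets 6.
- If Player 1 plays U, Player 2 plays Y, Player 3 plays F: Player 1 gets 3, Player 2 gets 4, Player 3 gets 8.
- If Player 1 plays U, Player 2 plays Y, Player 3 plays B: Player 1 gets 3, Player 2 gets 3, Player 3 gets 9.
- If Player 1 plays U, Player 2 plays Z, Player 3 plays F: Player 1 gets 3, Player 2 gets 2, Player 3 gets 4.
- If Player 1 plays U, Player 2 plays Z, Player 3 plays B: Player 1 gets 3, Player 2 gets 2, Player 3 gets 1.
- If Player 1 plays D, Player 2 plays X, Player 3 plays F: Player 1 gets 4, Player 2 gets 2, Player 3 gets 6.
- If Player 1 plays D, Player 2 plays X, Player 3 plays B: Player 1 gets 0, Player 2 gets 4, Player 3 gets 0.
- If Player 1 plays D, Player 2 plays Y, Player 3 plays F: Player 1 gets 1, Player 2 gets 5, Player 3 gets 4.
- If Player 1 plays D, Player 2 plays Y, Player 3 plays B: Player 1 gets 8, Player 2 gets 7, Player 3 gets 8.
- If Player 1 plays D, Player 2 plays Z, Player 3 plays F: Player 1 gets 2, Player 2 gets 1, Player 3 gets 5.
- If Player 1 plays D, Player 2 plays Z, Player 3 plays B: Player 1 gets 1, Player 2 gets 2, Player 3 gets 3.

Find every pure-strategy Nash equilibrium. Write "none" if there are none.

(U, X, B), (D, Y, B)

(U, X, F): Player 3 can switch to B (3 → 6). Not NE.
(U, X, B): Player 1 gets 6, best alternative 0; Player 2 gets 7, best alternative 3; Player 3 gets 6, best alternative 3. No profitable deviation — NE.
(U, Y, F): Player 2 can switch to X (4 → 5). Not NE.
(U, Y, B): Player 1 can switch to D (3 → 8). Not NE.
(U, Z, F): Player 2 can switch to X (2 → 5). Not NE.
(U, Z, B): Player 2 can switch to X (2 → 7). Not NE.
(D, X, F): Player 1 can switch to U (4 → 6). Not NE.
(D, Y, B): Player 1 gets 8, best alternative 3; Player 2 gets 7, best alternative 4; Player 3 gets 8, best alternative 4. No profitable deviation — NE.
(The remaining 4 profiles each have a profitable deviation by the same check.)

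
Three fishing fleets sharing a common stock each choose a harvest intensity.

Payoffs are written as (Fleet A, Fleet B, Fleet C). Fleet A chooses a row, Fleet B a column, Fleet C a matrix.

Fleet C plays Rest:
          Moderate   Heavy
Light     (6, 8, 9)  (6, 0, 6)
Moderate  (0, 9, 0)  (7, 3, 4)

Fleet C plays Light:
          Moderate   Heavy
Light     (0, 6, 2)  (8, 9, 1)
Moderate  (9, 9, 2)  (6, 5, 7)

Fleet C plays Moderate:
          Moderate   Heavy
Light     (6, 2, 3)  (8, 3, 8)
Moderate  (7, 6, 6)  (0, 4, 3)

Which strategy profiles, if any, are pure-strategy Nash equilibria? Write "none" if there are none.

(Light, Moderate, Rest); (Light, Heavy, Moderate); (Moderate, Moderate, Moderate)

Fleet A against (Moderate, Rest): payoffs 6, 0 → best response Light.
Fleet A against (Moderate, Light): payoffs 0, 9 → best response Moderate.
Fleet A against (Moderate, Moderate): payoffs 6, 7 → best response Moderate.
Fleet A against (Heavy, Rest): payoffs 6, 7 → best response Moderate.
Fleet A against (Heavy, Light): payoffs 8, 6 → best response Light.
Fleet A against (Heavy, Moderate): payoffs 8, 0 → best response Light.
Fleet B against (Light, Rest): payoffs 8, 0 → best response Moderate.
Fleet B against (Light, Light): payoffs 6, 9 → best response Heavy.
Fleet B against (Light, Moderate): payoffs 2, 3 → best response Heavy.
Fleet B against (Moderate, Rest): payoffs 9, 3 → best response Moderate.
Fleet B against (Moderate, Light): payoffs 9, 5 → best response Moderate.
Fleet B against (Moderate, Moderate): payoffs 6, 4 → best response Moderate.
Fleet C against (Light, Moderate): payoffs 9, 2, 3 → best response Rest.
Fleet C against (Light, Heavy): payoffs 6, 1, 8 → best response Moderate.
Fleet C against (Moderate, Moderate): payoffs 0, 2, 6 → best response Moderate.
Fleet C against (Moderate, Heavy): payoffs 4, 7, 3 → best response Light.
Mutual best responses: (Light, Moderate, Rest); (Light, Heavy, Moderate); (Moderate, Moderate, Moderate).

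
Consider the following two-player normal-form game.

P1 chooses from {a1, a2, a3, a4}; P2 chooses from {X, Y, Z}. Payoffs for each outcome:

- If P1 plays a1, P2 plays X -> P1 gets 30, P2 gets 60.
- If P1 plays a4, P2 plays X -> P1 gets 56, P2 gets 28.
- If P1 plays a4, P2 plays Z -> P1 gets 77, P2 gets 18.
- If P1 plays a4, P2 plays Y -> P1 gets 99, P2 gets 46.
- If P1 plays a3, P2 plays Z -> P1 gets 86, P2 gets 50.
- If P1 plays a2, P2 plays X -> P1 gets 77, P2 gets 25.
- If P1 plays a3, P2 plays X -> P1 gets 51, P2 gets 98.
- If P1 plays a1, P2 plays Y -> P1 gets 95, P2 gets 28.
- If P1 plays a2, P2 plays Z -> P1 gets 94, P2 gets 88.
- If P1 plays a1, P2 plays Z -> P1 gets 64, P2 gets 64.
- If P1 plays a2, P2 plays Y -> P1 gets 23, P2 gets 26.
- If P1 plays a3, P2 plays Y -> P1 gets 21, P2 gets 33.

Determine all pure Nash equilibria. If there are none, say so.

P1 against X: payoffs 30, 77, 51, 56 → best response a2.
P1 against Y: payoffs 95, 23, 21, 99 → best response a4.
P1 against Z: payoffs 64, 94, 86, 77 → best response a2.
P2 against a1: payoffs 60, 28, 64 → best response Z.
P2 against a2: payoffs 25, 26, 88 → best response Z.
P2 against a3: payoffs 98, 33, 50 → best response X.
P2 against a4: payoffs 28, 46, 18 → best response Y.
Mutual best responses: (a2, Z); (a4, Y).

The pure Nash equilibria are (a2, Z); (a4, Y).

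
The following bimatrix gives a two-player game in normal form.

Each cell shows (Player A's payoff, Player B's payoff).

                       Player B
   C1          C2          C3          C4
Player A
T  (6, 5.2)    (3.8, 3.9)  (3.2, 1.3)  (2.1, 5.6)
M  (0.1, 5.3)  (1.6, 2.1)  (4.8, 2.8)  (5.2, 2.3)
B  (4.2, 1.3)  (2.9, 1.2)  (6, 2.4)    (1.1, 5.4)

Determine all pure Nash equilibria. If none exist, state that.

There is no pure-strategy Nash equilibrium.

(T, C1): Player B can switch to C4 (5.2 → 5.6). Not NE.
(T, C2): Player B can switch to C1 (3.9 → 5.2). Not NE.
(T, C3): Player A can switch to M (3.2 → 4.8). Not NE.
(T, C4): Player A can switch to M (2.1 → 5.2). Not NE.
(M, C1): Player A can switch to T (0.1 → 6). Not NE.
(M, C2): Player A can switch to T (1.6 → 3.8). Not NE.
(M, C3): Player A can switch to B (4.8 → 6). Not NE.
(M, C4): Player B can switch to C1 (2.3 → 5.3). Not NE.
(B, C1): Player A can switch to T (4.2 → 6). Not NE.
(B, C2): Player A can switch to T (2.9 → 3.8). Not NE.
(The remaining 2 profiles each have a profitable deviation by the same check.)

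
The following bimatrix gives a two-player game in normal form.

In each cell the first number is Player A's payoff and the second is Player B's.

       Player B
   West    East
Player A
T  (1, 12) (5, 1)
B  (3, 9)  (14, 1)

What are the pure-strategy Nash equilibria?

(B, West)

(T, West): Player A can switch to B (1 → 3). Not NE.
(T, East): Player A can switch to B (5 → 14). Not NE.
(B, West): Player A gets 3, best alternative 1; Player B gets 9, best alternative 1. No profitable deviation — NE.
(B, East): Player B can switch to West (1 → 9). Not NE.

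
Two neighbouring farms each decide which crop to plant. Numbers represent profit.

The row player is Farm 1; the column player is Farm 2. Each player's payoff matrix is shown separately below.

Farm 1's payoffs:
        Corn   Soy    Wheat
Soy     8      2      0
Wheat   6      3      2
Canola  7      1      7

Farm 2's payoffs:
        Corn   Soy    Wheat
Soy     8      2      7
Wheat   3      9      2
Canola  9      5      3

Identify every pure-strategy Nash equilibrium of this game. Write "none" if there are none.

The pure Nash equilibria are (Soy, Corn); (Wheat, Soy).

(Soy, Corn): Farm 1 gets 8, best alternative 7; Farm 2 gets 8, best alternative 7. No profitable deviation — NE.
(Soy, Soy): Farm 1 can switch to Wheat (2 → 3). Not NE.
(Soy, Wheat): Farm 1 can switch to Wheat (0 → 2). Not NE.
(Wheat, Corn): Farm 1 can switch to Soy (6 → 8). Not NE.
(Wheat, Soy): Farm 1 gets 3, best alternative 2; Farm 2 gets 9, best alternative 3. No profitable deviation — NE.
(Wheat, Wheat): Farm 1 can switch to Canola (2 → 7). Not NE.
(Canola, Corn): Farm 1 can switch to Soy (7 → 8). Not NE.
(Canola, Soy): Farm 1 can switch to Soy (1 → 2). Not NE.
(Canola, Wheat): Farm 2 can switch to Corn (3 → 9). Not NE.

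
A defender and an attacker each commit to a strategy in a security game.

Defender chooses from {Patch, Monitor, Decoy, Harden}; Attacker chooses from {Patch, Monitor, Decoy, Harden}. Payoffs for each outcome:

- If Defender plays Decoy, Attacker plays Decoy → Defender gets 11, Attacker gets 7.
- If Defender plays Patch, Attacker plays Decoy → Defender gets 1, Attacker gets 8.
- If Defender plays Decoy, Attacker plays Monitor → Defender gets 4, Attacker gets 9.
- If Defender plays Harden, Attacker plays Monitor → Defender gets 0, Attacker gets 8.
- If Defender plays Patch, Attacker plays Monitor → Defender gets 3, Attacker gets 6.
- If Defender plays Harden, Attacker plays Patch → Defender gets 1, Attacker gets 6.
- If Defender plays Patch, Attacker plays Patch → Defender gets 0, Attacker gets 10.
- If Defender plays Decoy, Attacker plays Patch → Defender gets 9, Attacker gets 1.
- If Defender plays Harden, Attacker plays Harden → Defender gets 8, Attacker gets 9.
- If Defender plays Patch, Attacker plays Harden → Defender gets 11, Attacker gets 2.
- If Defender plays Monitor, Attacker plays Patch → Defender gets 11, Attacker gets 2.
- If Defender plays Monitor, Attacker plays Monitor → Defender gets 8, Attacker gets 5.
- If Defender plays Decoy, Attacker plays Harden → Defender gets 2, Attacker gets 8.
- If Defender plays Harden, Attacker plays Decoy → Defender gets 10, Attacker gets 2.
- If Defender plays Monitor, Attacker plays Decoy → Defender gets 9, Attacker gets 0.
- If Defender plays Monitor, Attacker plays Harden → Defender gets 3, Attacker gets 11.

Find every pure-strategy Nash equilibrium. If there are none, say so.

Defender against Patch: payoffs 0, 11, 9, 1 → best response Monitor.
Defender against Monitor: payoffs 3, 8, 4, 0 → best response Monitor.
Defender against Decoy: payoffs 1, 9, 11, 10 → best response Decoy.
Defender against Harden: payoffs 11, 3, 2, 8 → best response Patch.
Attacker against Patch: payoffs 10, 6, 8, 2 → best response Patch.
Attacker against Monitor: payoffs 2, 5, 0, 11 → best response Harden.
Attacker against Decoy: payoffs 1, 9, 7, 8 → best response Monitor.
Attacker against Harden: payoffs 6, 8, 2, 9 → best response Harden.
No profile is a mutual best response for all players.

none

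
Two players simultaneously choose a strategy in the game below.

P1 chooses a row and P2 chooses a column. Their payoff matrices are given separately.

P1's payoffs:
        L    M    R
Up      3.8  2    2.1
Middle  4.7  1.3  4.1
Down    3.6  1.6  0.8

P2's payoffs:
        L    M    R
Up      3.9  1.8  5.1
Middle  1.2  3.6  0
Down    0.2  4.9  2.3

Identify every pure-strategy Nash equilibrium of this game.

P1 against L: payoffs 3.8, 4.7, 3.6 → best response Middle.
P1 against M: payoffs 2, 1.3, 1.6 → best response Up.
P1 against R: payoffs 2.1, 4.1, 0.8 → best response Middle.
P2 against Up: payoffs 3.9, 1.8, 5.1 → best response R.
P2 against Middle: payoffs 1.2, 3.6, 0 → best response M.
P2 against Down: payoffs 0.2, 4.9, 2.3 → best response M.
No profile is a mutual best response for all players.

This game has no pure Nash equilibrium.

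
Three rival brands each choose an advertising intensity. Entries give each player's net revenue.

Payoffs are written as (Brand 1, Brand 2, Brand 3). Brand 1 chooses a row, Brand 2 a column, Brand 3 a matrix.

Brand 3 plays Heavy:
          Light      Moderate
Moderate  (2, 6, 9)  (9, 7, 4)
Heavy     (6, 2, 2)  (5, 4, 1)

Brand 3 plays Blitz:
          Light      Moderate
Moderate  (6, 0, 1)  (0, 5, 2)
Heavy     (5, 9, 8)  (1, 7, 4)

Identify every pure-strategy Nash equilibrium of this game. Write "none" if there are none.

Check each profile: it is a Nash equilibrium iff no player can strictly gain by switching unilaterally.
(Moderate, Light, Heavy): Brand 1 can switch to Heavy (2 → 6). Not NE.
(Moderate, Light, Blitz): Brand 2 can switch to Moderate (0 → 5). Not NE.
(Moderate, Moderate, Heavy): Brand 1 gets 9, best alternative 5; Brand 2 gets 7, best alternative 6; Brand 3 gets 4, best alternative 2. No profitable deviation — NE.
(Moderate, Moderate, Blitz): Brand 1 can switch to Heavy (0 → 1). Not NE.
(Heavy, Light, Heavy): Brand 2 can switch to Moderate (2 → 4). Not NE.
(Heavy, Light, Blitz): Brand 1 can switch to Moderate (5 → 6). Not NE.
(Heavy, Moderate, Heavy): Brand 1 can switch to Moderate (5 → 9). Not NE.
(The remaining 1 profile has a profitable deviation by the same check.)

Pure NE: (Moderate, Moderate, Heavy)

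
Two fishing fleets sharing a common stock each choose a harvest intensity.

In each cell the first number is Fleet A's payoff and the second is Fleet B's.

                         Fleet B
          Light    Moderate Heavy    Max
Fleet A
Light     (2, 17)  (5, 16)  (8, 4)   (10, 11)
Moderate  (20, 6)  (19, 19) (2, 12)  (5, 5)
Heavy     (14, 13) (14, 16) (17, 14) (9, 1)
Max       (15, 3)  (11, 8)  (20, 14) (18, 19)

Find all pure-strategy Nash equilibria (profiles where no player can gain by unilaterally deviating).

The pure Nash equilibria are (Moderate, Moderate), (Max, Max).

Fleet A against Light: payoffs 2, 20, 14, 15 → best response Moderate.
Fleet A against Moderate: payoffs 5, 19, 14, 11 → best response Moderate.
Fleet A against Heavy: payoffs 8, 2, 17, 20 → best response Max.
Fleet A against Max: payoffs 10, 5, 9, 18 → best response Max.
Fleet B against Light: payoffs 17, 16, 4, 11 → best response Light.
Fleet B against Moderate: payoffs 6, 19, 12, 5 → best response Moderate.
Fleet B against Heavy: payoffs 13, 16, 14, 1 → best response Moderate.
Fleet B against Max: payoffs 3, 8, 14, 19 → best response Max.
Mutual best responses: (Moderate, Moderate); (Max, Max).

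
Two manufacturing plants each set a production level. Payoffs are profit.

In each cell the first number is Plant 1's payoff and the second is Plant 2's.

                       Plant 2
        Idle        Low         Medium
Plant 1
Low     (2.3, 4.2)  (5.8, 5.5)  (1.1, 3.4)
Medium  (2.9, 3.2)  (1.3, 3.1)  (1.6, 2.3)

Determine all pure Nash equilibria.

Plant 1 against Idle: payoffs 2.3, 2.9 → best response Medium.
Plant 1 against Low: payoffs 5.8, 1.3 → best response Low.
Plant 1 against Medium: payoffs 1.1, 1.6 → best response Medium.
Plant 2 against Low: payoffs 4.2, 5.5, 3.4 → best response Low.
Plant 2 against Medium: payoffs 3.2, 3.1, 2.3 → best response Idle.
Mutual best responses: (Low, Low); (Medium, Idle).

The pure Nash equilibria are (Low, Low), (Medium, Idle).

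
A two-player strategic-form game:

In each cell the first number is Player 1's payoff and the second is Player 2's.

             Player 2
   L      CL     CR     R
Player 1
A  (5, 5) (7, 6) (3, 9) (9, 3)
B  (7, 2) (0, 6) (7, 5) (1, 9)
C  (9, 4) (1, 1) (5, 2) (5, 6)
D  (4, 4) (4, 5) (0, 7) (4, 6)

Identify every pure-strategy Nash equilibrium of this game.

none

Player 1 against L: payoffs 5, 7, 9, 4 → best response C.
Player 1 against CL: payoffs 7, 0, 1, 4 → best response A.
Player 1 against CR: payoffs 3, 7, 5, 0 → best response B.
Player 1 against R: payoffs 9, 1, 5, 4 → best response A.
Player 2 against A: payoffs 5, 6, 9, 3 → best response CR.
Player 2 against B: payoffs 2, 6, 5, 9 → best response R.
Player 2 against C: payoffs 4, 1, 2, 6 → best response R.
Player 2 against D: payoffs 4, 5, 7, 6 → best response CR.
No profile is a mutual best response for all players.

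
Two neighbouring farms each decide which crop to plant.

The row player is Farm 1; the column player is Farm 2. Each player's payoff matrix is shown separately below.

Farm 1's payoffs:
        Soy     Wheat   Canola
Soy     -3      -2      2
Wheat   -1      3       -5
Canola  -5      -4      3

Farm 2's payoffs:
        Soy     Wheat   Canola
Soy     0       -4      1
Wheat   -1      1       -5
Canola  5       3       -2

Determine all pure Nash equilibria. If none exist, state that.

Check each profile: it is a Nash equilibrium iff no player can strictly gain by switching unilaterally.
(Soy, Soy): Farm 1 can switch to Wheat (-3 → -1). Not NE.
(Soy, Wheat): Farm 1 can switch to Wheat (-2 → 3). Not NE.
(Soy, Canola): Farm 1 can switch to Canola (2 → 3). Not NE.
(Wheat, Soy): Farm 2 can switch to Wheat (-1 → 1). Not NE.
(Wheat, Wheat): Farm 1 gets 3, best alternative -2; Farm 2 gets 1, best alternative -1. No profitable deviation — NE.
(Wheat, Canola): Farm 1 can switch to Soy (-5 → 2). Not NE.
(Canola, Soy): Farm 1 can switch to Soy (-5 → -3). Not NE.
(Canola, Wheat): Farm 1 can switch to Soy (-4 → -2). Not NE.
(Canola, Canola): Farm 2 can switch to Soy (-2 → 5). Not NE.

The unique pure-strategy Nash equilibrium is (Wheat, Wheat).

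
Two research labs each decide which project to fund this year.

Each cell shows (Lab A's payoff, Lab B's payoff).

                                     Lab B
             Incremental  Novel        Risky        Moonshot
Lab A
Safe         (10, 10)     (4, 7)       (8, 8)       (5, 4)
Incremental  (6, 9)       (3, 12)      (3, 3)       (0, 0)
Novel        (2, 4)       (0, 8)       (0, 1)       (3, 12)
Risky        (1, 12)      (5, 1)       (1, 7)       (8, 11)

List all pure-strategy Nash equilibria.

Lab A against Incremental: payoffs 10, 6, 2, 1 → best response Safe.
Lab A against Novel: payoffs 4, 3, 0, 5 → best response Risky.
Lab A against Risky: payoffs 8, 3, 0, 1 → best response Safe.
Lab A against Moonshot: payoffs 5, 0, 3, 8 → best response Risky.
Lab B against Safe: payoffs 10, 7, 8, 4 → best response Incremental.
Lab B against Incremental: payoffs 9, 12, 3, 0 → best response Novel.
Lab B against Novel: payoffs 4, 8, 1, 12 → best response Moonshot.
Lab B against Risky: payoffs 12, 1, 7, 11 → best response Incremental.
Mutual best responses: (Safe, Incremental).

Pure NE: (Safe, Incremental)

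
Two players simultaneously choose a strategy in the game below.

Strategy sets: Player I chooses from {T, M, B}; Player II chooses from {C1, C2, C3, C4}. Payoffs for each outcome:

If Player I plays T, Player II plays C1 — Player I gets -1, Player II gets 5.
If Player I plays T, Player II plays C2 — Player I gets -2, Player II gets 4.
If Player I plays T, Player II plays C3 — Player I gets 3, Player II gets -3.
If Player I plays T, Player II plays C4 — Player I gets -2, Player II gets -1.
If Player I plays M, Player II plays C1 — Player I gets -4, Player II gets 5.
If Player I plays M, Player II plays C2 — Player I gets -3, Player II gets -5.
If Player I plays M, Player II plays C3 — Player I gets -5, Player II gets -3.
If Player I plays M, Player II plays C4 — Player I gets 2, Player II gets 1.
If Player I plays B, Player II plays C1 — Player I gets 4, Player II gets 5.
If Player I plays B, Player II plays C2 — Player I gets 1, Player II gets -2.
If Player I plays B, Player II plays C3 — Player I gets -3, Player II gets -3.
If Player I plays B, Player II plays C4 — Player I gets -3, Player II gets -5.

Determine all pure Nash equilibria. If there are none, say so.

(T, C1): Player I can switch to B (-1 → 4). Not NE.
(T, C2): Player I can switch to B (-2 → 1). Not NE.
(T, C3): Player II can switch to C1 (-3 → 5). Not NE.
(T, C4): Player I can switch to M (-2 → 2). Not NE.
(M, C1): Player I can switch to T (-4 → -1). Not NE.
(M, C2): Player I can switch to T (-3 → -2). Not NE.
(M, C3): Player I can switch to T (-5 → 3). Not NE.
(M, C4): Player II can switch to C1 (1 → 5). Not NE.
(B, C1): Player I gets 4, best alternative -1; Player II gets 5, best alternative -2. No profitable deviation — NE.
(B, C2): Player II can switch to C1 (-2 → 5). Not NE.
(B, C3): Player I can switch to T (-3 → 3). Not NE.
(The remaining 1 profile has a profitable deviation by the same check.)

(B, C1)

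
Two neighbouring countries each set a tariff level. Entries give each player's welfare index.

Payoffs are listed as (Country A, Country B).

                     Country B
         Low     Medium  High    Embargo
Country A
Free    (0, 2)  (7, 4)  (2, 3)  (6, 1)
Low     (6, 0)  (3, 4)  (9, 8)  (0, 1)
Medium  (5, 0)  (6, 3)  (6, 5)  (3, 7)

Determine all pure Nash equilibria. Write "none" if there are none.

(Free, Low): Country A can switch to Low (0 → 6). Not NE.
(Free, Medium): Country A gets 7, best alternative 6; Country B gets 4, best alternative 3. No profitable deviation — NE.
(Free, High): Country A can switch to Low (2 → 9). Not NE.
(Free, Embargo): Country B can switch to Low (1 → 2). Not NE.
(Low, Low): Country B can switch to Medium (0 → 4). Not NE.
(Low, Medium): Country A can switch to Free (3 → 7). Not NE.
(Low, High): Country A gets 9, best alternative 6; Country B gets 8, best alternative 4. No profitable deviation — NE.
(Low, Embargo): Country A can switch to Free (0 → 6). Not NE.
(Medium, Low): Country A can switch to Low (5 → 6). Not NE.
(Medium, Medium): Country A can switch to Free (6 → 7). Not NE.
(The remaining 2 profiles each have a profitable deviation by the same check.)

(Free, Medium), (Low, High)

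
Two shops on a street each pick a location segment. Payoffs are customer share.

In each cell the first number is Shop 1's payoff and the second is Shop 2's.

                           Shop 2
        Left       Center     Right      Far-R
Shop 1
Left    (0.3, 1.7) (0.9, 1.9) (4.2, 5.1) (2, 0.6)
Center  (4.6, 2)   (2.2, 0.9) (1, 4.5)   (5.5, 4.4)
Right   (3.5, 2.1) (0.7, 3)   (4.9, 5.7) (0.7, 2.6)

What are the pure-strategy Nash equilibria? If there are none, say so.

Shop 1 against Left: payoffs 0.3, 4.6, 3.5 → best response Center.
Shop 1 against Center: payoffs 0.9, 2.2, 0.7 → best response Center.
Shop 1 against Right: payoffs 4.2, 1, 4.9 → best response Right.
Shop 1 against Far-R: payoffs 2, 5.5, 0.7 → best response Center.
Shop 2 against Left: payoffs 1.7, 1.9, 5.1, 0.6 → best response Right.
Shop 2 against Center: payoffs 2, 0.9, 4.5, 4.4 → best response Right.
Shop 2 against Right: payoffs 2.1, 3, 5.7, 2.6 → best response Right.
Mutual best responses: (Right, Right).

Pure NE: (Right, Right)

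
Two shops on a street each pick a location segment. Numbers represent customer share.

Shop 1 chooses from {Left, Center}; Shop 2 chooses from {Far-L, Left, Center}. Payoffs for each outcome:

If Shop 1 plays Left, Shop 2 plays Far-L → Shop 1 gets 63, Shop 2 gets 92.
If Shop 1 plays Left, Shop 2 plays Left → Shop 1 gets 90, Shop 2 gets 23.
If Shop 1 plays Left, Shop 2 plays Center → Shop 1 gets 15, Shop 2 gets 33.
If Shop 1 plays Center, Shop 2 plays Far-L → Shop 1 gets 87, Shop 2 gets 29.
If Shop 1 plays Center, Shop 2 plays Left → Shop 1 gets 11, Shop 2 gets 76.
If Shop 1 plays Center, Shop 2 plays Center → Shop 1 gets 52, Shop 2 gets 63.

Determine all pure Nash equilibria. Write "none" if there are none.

No pure-strategy Nash equilibrium.

Shop 1 against Far-L: payoffs 63, 87 → best response Center.
Shop 1 against Left: payoffs 90, 11 → best response Left.
Shop 1 against Center: payoffs 15, 52 → best response Center.
Shop 2 against Left: payoffs 92, 23, 33 → best response Far-L.
Shop 2 against Center: payoffs 29, 76, 63 → best response Left.
No profile is a mutual best response for all players.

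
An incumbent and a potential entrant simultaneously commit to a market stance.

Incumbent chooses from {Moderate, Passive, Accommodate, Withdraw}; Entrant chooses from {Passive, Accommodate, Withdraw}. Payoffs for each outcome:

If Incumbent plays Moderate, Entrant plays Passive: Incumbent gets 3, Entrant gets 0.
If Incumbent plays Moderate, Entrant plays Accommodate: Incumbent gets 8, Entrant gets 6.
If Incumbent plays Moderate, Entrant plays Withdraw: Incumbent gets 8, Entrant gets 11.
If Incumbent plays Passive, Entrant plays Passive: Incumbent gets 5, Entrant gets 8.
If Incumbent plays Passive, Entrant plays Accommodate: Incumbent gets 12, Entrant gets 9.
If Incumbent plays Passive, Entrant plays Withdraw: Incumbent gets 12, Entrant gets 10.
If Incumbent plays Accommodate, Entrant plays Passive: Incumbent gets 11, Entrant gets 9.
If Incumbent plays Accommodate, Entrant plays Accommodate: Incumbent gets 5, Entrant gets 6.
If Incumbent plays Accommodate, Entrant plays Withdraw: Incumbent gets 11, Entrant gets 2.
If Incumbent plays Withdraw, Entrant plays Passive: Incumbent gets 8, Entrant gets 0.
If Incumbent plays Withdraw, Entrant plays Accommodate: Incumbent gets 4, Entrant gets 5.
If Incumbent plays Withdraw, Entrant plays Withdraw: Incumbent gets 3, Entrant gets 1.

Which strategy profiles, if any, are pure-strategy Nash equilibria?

(Moderate, Passive): Incumbent can switch to Passive (3 → 5). Not NE.
(Moderate, Accommodate): Incumbent can switch to Passive (8 → 12). Not NE.
(Moderate, Withdraw): Incumbent can switch to Passive (8 → 12). Not NE.
(Passive, Passive): Incumbent can switch to Accommodate (5 → 11). Not NE.
(Passive, Accommodate): Entrant can switch to Withdraw (9 → 10). Not NE.
(Passive, Withdraw): Incumbent gets 12, best alternative 11; Entrant gets 10, best alternative 9. No profitable deviation — NE.
(Accommodate, Passive): Incumbent gets 11, best alternative 8; Entrant gets 9, best alternative 6. No profitable deviation — NE.
(Accommodate, Accommodate): Incumbent can switch to Moderate (5 → 8). Not NE.
(The remaining 4 profiles each have a profitable deviation by the same check.)

The pure Nash equilibria are (Passive, Withdraw); (Accommodate, Passive).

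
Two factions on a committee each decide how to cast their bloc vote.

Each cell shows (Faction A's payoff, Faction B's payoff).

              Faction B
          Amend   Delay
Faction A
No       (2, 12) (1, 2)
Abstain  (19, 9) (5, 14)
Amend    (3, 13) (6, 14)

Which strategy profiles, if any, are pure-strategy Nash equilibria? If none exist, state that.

(Amend, Delay)

Faction A against Amend: payoffs 2, 19, 3 → best response Abstain.
Faction A against Delay: payoffs 1, 5, 6 → best response Amend.
Faction B against No: payoffs 12, 2 → best response Amend.
Faction B against Abstain: payoffs 9, 14 → best response Delay.
Faction B against Amend: payoffs 13, 14 → best response Delay.
Mutual best responses: (Amend, Delay).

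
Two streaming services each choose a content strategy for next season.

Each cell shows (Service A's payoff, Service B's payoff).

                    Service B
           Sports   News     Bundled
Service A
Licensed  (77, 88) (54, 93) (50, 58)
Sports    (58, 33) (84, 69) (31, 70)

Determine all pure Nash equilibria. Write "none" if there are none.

No pure-strategy Nash equilibrium.

Service A against Sports: payoffs 77, 58 → best response Licensed.
Service A against News: payoffs 54, 84 → best response Sports.
Service A against Bundled: payoffs 50, 31 → best response Licensed.
Service B against Licensed: payoffs 88, 93, 58 → best response News.
Service B against Sports: payoffs 33, 69, 70 → best response Bundled.
No profile is a mutual best response for all players.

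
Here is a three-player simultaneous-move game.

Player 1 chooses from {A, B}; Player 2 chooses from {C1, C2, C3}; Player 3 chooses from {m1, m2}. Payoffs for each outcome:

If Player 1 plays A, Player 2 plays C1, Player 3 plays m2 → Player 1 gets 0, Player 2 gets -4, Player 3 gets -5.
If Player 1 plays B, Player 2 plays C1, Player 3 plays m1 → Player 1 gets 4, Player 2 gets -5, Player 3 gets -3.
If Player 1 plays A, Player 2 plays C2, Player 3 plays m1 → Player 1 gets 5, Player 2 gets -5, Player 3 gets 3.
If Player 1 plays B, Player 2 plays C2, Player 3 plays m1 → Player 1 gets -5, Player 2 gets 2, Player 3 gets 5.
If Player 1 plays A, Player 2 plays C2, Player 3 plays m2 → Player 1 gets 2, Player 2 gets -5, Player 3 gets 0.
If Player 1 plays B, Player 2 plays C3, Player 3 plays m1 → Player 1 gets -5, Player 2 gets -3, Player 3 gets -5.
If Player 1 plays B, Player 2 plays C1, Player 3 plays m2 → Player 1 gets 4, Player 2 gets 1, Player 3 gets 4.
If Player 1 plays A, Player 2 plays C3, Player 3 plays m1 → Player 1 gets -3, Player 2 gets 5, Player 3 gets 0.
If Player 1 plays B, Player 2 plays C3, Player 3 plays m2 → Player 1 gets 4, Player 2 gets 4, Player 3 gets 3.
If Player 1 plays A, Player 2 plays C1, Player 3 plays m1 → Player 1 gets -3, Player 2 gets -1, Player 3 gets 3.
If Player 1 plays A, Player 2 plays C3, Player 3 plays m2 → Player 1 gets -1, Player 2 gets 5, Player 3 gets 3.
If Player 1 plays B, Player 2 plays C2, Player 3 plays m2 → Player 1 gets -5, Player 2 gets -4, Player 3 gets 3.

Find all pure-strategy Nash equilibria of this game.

Player 1 against (C1, m1): payoffs -3, 4 → best response B.
Player 1 against (C1, m2): payoffs 0, 4 → best response B.
Player 1 against (C2, m1): payoffs 5, -5 → best response A.
Player 1 against (C2, m2): payoffs 2, -5 → best response A.
Player 1 against (C3, m1): payoffs -3, -5 → best response A.
Player 1 against (C3, m2): payoffs -1, 4 → best response B.
Player 2 against (A, m1): payoffs -1, -5, 5 → best response C3.
Player 2 against (A, m2): payoffs -4, -5, 5 → best response C3.
Player 2 against (B, m1): payoffs -5, 2, -3 → best response C2.
Player 2 against (B, m2): payoffs 1, -4, 4 → best response C3.
Player 3 against (A, C1): payoffs 3, -5 → best response m1.
Player 3 against (A, C2): payoffs 3, 0 → best response m1.
Player 3 against (A, C3): payoffs 0, 3 → best response m2.
Player 3 against (B, C1): payoffs -3, 4 → best response m2.
Player 3 against (B, C2): payoffs 5, 3 → best response m1.
Player 3 against (B, C3): payoffs -5, 3 → best response m2.
Mutual best responses: (B, C3, m2).

The unique pure-strategy Nash equilibrium is (B, C3, m2).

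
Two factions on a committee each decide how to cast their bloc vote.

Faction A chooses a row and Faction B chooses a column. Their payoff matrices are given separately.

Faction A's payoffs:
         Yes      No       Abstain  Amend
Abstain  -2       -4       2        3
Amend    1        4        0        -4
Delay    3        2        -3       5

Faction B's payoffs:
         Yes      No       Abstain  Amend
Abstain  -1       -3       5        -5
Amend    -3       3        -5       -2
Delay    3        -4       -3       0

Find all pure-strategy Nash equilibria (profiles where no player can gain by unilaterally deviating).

Pure-strategy Nash equilibria: (Abstain, Abstain), (Amend, No), (Delay, Yes)

Mark each player's best response to every combination of opponents' strategies; a profile where every player is best-responding is a pure Nash equilibrium.
Faction A against Yes: payoffs -2, 1, 3 → best response Delay.
Faction A against No: payoffs -4, 4, 2 → best response Amend.
Faction A against Abstain: payoffs 2, 0, -3 → best response Abstain.
Faction A against Amend: payoffs 3, -4, 5 → best response Delay.
Faction B against Abstain: payoffs -1, -3, 5, -5 → best response Abstain.
Faction B against Amend: payoffs -3, 3, -5, -2 → best response No.
Faction B against Delay: payoffs 3, -4, -3, 0 → best response Yes.
Mutual best responses: (Abstain, Abstain); (Amend, No); (Delay, Yes).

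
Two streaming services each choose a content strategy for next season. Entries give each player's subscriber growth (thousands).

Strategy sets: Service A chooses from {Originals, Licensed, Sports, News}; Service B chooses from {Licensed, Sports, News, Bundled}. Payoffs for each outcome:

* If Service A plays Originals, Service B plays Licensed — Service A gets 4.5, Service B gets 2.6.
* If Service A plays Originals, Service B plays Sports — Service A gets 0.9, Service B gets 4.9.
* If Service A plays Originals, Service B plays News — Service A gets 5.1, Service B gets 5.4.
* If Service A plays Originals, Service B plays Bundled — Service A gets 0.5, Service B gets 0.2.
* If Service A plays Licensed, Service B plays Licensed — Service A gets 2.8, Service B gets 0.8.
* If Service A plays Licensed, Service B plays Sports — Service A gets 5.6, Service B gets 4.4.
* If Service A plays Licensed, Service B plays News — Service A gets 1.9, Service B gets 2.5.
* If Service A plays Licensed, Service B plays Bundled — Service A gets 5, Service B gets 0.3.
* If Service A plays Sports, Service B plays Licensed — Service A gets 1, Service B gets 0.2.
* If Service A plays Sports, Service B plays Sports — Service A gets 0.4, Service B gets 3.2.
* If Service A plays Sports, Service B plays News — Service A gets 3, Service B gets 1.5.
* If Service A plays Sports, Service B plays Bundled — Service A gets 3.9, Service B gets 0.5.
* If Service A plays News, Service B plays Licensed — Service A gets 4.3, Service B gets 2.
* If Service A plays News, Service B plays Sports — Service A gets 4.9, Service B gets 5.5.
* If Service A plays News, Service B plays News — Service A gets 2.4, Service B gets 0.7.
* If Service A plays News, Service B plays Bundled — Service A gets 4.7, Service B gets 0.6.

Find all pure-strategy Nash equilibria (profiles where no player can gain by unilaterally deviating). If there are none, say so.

(Originals, Licensed): Service B can switch to Sports (2.6 → 4.9). Not NE.
(Originals, Sports): Service A can switch to Licensed (0.9 → 5.6). Not NE.
(Originals, News): Service A gets 5.1, best alternative 3; Service B gets 5.4, best alternative 4.9. No profitable deviation — NE.
(Originals, Bundled): Service A can switch to Licensed (0.5 → 5). Not NE.
(Licensed, Licensed): Service A can switch to Originals (2.8 → 4.5). Not NE.
(Licensed, Sports): Service A gets 5.6, best alternative 4.9; Service B gets 4.4, best alternative 2.5. No profitable deviation — NE.
(Licensed, News): Service A can switch to Originals (1.9 → 5.1). Not NE.
(Licensed, Bundled): Service B can switch to Licensed (0.3 → 0.8). Not NE.
(Sports, Licensed): Service A can switch to Originals (1 → 4.5). Not NE.
(Sports, Sports): Service A can switch to Originals (0.4 → 0.9). Not NE.
(Sports, News): Service A can switch to Originals (3 → 5.1). Not NE.
(Sports, Bundled): Service A can switch to Licensed (3.9 → 5). Not NE.
(The remaining 4 profiles each have a profitable deviation by the same check.)

Pure-strategy Nash equilibria: (Originals, News) and (Licensed, Sports)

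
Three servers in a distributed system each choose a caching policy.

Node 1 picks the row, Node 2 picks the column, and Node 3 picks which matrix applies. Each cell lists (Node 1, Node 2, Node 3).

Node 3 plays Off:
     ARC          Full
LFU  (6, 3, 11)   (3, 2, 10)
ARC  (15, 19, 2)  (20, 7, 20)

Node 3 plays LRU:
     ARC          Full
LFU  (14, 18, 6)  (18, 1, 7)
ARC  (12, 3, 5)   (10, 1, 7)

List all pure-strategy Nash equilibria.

(LFU, ARC, Off): Node 1 can switch to ARC (6 → 15). Not NE.
(LFU, ARC, LRU): Node 3 can switch to Off (6 → 11). Not NE.
(LFU, Full, Off): Node 1 can switch to ARC (3 → 20). Not NE.
(LFU, Full, LRU): Node 2 can switch to ARC (1 → 18). Not NE.
(ARC, ARC, Off): Node 3 can switch to LRU (2 → 5). Not NE.
(ARC, ARC, LRU): Node 1 can switch to LFU (12 → 14). Not NE.
(The remaining 2 profiles each have a profitable deviation by the same check.)

There is no pure-strategy Nash equilibrium.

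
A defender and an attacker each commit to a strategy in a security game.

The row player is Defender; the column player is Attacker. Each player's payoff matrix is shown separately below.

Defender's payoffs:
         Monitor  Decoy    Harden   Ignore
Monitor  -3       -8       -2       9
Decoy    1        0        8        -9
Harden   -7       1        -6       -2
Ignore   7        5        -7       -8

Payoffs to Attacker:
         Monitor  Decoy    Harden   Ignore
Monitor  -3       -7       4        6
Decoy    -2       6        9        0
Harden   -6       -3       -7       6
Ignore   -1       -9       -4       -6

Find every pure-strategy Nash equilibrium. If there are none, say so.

Pure-strategy Nash equilibria: (Monitor, Ignore) and (Decoy, Harden) and (Ignore, Monitor)

Defender against Monitor: payoffs -3, 1, -7, 7 → best response Ignore.
Defender against Decoy: payoffs -8, 0, 1, 5 → best response Ignore.
Defender against Harden: payoffs -2, 8, -6, -7 → best response Decoy.
Defender against Ignore: payoffs 9, -9, -2, -8 → best response Monitor.
Attacker against Monitor: payoffs -3, -7, 4, 6 → best response Ignore.
Attacker against Decoy: payoffs -2, 6, 9, 0 → best response Harden.
Attacker against Harden: payoffs -6, -3, -7, 6 → best response Ignore.
Attacker against Ignore: payoffs -1, -9, -4, -6 → best response Monitor.
Mutual best responses: (Monitor, Ignore); (Decoy, Harden); (Ignore, Monitor).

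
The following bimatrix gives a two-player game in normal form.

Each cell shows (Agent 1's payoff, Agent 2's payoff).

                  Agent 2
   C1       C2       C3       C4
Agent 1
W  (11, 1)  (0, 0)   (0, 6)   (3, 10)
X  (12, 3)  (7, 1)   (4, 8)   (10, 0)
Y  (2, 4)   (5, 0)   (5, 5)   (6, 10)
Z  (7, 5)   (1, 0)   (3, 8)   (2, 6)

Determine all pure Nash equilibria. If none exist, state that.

No pure-strategy Nash equilibrium.

For each player, find the best response to each opponent profile; mutual best responses are the pure NE.
Agent 1 against C1: payoffs 11, 12, 2, 7 → best response X.
Agent 1 against C2: payoffs 0, 7, 5, 1 → best response X.
Agent 1 against C3: payoffs 0, 4, 5, 3 → best response Y.
Agent 1 against C4: payoffs 3, 10, 6, 2 → best response X.
Agent 2 against W: payoffs 1, 0, 6, 10 → best response C4.
Agent 2 against X: payoffs 3, 1, 8, 0 → best response C3.
Agent 2 against Y: payoffs 4, 0, 5, 10 → best response C4.
Agent 2 against Z: payoffs 5, 0, 8, 6 → best response C3.
No profile is a mutual best response for all players.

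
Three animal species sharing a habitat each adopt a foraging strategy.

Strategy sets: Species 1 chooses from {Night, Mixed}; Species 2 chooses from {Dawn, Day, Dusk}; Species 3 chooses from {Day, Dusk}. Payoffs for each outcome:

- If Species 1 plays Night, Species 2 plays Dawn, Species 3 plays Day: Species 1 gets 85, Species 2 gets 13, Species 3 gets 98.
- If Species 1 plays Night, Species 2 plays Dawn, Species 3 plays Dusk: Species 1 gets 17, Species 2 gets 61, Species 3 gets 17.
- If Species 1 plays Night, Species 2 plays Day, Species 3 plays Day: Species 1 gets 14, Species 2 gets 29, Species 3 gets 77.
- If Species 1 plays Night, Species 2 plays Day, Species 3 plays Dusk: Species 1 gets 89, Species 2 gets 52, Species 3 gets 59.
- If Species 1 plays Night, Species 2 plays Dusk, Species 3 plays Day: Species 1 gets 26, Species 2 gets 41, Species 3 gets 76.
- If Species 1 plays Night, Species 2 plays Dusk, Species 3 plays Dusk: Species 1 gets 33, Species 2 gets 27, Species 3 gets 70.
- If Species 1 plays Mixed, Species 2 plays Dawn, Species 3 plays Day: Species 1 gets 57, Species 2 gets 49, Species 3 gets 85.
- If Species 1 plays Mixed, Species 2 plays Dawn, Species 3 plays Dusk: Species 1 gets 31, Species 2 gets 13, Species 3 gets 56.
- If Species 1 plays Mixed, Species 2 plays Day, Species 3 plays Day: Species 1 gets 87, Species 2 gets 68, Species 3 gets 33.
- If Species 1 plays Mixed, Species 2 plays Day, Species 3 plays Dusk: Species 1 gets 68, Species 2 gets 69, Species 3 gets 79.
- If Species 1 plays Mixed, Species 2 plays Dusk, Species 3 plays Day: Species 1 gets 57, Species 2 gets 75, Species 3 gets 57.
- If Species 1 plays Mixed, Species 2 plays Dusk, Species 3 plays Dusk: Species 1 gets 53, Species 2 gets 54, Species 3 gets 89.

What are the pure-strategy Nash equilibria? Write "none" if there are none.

There is no pure-strategy Nash equilibrium.

Check each profile: it is a Nash equilibrium iff no player can strictly gain by switching unilaterally.
(Night, Dawn, Day): Species 2 can switch to Day (13 → 29). Not NE.
(Night, Dawn, Dusk): Species 1 can switch to Mixed (17 → 31). Not NE.
(Night, Day, Day): Species 1 can switch to Mixed (14 → 87). Not NE.
(Night, Day, Dusk): Species 2 can switch to Dawn (52 → 61). Not NE.
(Night, Dusk, Day): Species 1 can switch to Mixed (26 → 57). Not NE.
(Night, Dusk, Dusk): Species 1 can switch to Mixed (33 → 53). Not NE.
(Mixed, Dawn, Day): Species 1 can switch to Night (57 → 85). Not NE.
(Mixed, Dawn, Dusk): Species 2 can switch to Day (13 → 69). Not NE.
(Mixed, Day, Day): Species 2 can switch to Dusk (68 → 75). Not NE.
(Mixed, Day, Dusk): Species 1 can switch to Night (68 → 89). Not NE.
(Mixed, Dusk, Day): Species 3 can switch to Dusk (57 → 89). Not NE.
(Mixed, Dusk, Dusk): Species 2 can switch to Day (54 → 69). Not NE.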